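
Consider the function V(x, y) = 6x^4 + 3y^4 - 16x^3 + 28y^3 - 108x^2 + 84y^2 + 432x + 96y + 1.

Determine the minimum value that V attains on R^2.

V(x,y) separates as P(x) + Q(y) + 1, so its minimum is min P + min Q + 1.
P'(x) = 24(x - 3)(x - 2)(x + 3) vanishes at x ∈ {-3, 2, 3}; Q'(y) = 12(y + 1)(y + 2)(y + 4) vanishes at y ∈ {-4, -2, -1}.
Local minima of P (where P''>0): P(-3)=-1350, P(3)=378. Local minima of Q: Q(-4)=-64, Q(-1)=-37.
So the global minimum of V is P(-3) + Q(-4) + 1 = -1350 − 64 + 1 = -1413, attained at (-3, -4).

-1413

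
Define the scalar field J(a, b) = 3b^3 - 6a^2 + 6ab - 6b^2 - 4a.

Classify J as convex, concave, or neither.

neither

The term 3b^3 is cubic, so the Hessian is not constant.
∂²J/∂b² = 18b - 12, which takes both signs as b varies (negative for sufficiently negative b). A diagonal entry of the Hessian changing sign means the Hessian is neither positive- nor negative-semidefinite on all of R^2.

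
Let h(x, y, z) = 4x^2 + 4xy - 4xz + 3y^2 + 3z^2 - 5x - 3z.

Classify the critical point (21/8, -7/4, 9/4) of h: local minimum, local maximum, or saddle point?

local minimum

The Hessian is constant: H = [[8, 4, -4], [4, 6, 0], [-4, 0, 6]].
Leading principal minors: Δ₁ = 8, Δ₂ = 32, Δ₃ = 96.
All leading minors are positive, so H is positive definite: a local minimum.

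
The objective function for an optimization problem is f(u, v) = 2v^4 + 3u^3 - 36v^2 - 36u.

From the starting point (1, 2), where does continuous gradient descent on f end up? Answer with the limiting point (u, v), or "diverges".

(2, 3)

f is separable, so gradient descent decouples: u follows -∂f/∂u, v follows -∂f/∂v.
∂f/∂u = 9(u - 2)(u + 2); at u=1 this is -27, so u increases.
∂f/∂v = 8v(v - 3)(v + 3); at v=2 this is -80, so v increases.
u converges to its nearest critical value 2 (a local min of the u-part); v converges to 3. The iterate converges to (2, 3).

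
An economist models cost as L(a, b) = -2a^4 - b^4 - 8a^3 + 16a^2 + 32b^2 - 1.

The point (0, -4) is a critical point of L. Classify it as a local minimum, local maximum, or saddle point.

saddle point

The mixed partial ∂²L/∂a∂b is 0, so the Hessian at any point is diag(L_aa, L_bb) = diag(8(-3a^2 - 6a + 4), 4(-3b^2 + 16)).
At (0, -4): H = diag(32, -128).
The eigenvalues have opposite signs, so H is indefinite: a saddle point.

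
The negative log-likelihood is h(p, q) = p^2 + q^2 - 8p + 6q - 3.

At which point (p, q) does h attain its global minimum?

h(p,q) separates as A(p) + B(q) − 3, so its minimum is min A + min B − 3.
A'(p) = 2p - 8 vanishes at p ∈ {4}; B'(q) = 2q + 6 vanishes at q ∈ {-3}.
Local minima of A (where A''>0): A(4)=-16. Local minima of B: B(-3)=-9.
So the global minimum of h is A(4) + B(-3) − 3 = -16 − 9 − 3 = -28, attained at (4, -3).

(4, -3)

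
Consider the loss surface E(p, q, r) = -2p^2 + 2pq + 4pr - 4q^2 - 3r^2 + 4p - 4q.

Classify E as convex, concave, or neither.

concave

E is quadratic, so its Hessian is the constant matrix H = [[-4, 2, 4], [2, -8, 0], [4, 0, -6]].
Leading principal minors: -4, 28, -40.
Signs alternate −, +, − ⇒ H ≺ 0 ⇒ concave.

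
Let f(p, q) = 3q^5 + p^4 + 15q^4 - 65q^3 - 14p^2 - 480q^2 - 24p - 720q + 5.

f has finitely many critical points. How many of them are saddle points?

6

f separates as a function of p plus a function of q, so ∇f=0 decouples.
∂f/∂p = 4(p - 3)(p + 1)(p + 2) = 0 at p ∈ {-2, -1, 3}; ∂f/∂q = 15(q - 4)(q + 1)(q + 3)(q + 4) = 0 at q ∈ {-4, -3, -1, 4}.
The Hessian is diagonal: diag(f_pp, f_qq). Second derivatives: f_pp(-2)=20, f_pp(-1)=-16, f_pp(3)=80; f_qq(-4)=-360, f_qq(-3)=210, f_qq(-1)=-450, f_qq(4)=4200.
Saddle points occur where the two diagonal entries have opposite signs: (-2, -4), (-2, -1), (-1, -3), (-1, 4), (3, -4), (3, -1). Count: 6.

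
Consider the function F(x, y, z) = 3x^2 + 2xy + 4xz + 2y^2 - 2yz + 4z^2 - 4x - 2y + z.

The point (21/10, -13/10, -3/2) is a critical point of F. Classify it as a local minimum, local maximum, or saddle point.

The Hessian is constant: H = [[6, 2, 4], [2, 4, -2], [4, -2, 8]].
Leading principal minors: Δ₁ = 6, Δ₂ = 20, Δ₃ = 40.
All leading minors are positive, so H is positive definite: a local minimum.

local minimum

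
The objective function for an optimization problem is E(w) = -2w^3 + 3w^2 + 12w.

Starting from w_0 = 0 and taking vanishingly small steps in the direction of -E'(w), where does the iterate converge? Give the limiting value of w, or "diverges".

E'(w) = -6(w - 2)(w + 1), so E'(0) = 12.
Gradient descent moves in the -E' direction, i.e. w is decreasing.
The nearest critical point in that direction is w = -1, where E'' = 18 > 0 (a local minimum). The iterate converges there.

-1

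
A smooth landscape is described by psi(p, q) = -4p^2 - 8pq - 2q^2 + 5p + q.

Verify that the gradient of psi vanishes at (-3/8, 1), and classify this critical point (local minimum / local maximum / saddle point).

saddle point

∇psi = (-8p - 8q + 5, -8p - 4q + 1); substituting (-3/8, 1) gives ∇psi = (0, 0), so (-3/8, 1) is indeed a critical point.
The Hessian of psi is constant: H = [[-8, -8], [-8, -4]].
det(H) = (-8)·(-4) − (-8)² = -32.
Since det(H) < 0, H is indefinite and the critical point is a saddle point.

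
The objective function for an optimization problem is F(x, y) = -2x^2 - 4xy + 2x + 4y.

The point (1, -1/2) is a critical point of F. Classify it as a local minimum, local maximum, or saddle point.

The Hessian of F is constant: H = [[-4, -4], [-4, 0]].
det(H) = (-4)·0 − (-4)² = -16.
Since det(H) < 0, H is indefinite and the critical point is a saddle point.

saddle point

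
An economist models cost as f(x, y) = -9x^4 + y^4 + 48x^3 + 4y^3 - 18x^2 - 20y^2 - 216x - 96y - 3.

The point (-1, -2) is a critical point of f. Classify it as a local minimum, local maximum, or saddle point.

The mixed partial ∂²f/∂x∂y is 0, so the Hessian at any point is diag(f_xx, f_yy) = diag(36(-3x^2 + 8x - 1), 4(3y^2 + 6y - 10)).
At (-1, -2): H = diag(-432, -40).
Both eigenvalues are negative, so H is negative definite: a local maximum.

local maximum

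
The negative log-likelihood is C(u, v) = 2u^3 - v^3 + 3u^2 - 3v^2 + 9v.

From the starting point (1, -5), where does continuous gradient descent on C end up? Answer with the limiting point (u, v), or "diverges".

C is separable, so gradient descent decouples: u follows -∂C/∂u, v follows -∂C/∂v.
∂C/∂u = 6u(u + 1); at u=1 this is 12, so u decreases.
∂C/∂v = -3(v - 1)(v + 3); at v=-5 this is -36, so v increases.
u converges to its nearest critical value 0 (a local min of the u-part); v converges to -3. The iterate converges to (0, -3).

(0, -3)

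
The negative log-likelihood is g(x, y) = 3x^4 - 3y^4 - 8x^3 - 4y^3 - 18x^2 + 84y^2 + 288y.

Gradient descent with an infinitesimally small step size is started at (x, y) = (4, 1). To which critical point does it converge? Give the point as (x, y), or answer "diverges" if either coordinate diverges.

(3, -2)

g is separable, so gradient descent decouples: x follows -∂g/∂x, y follows -∂g/∂y.
∂g/∂x = 12x(x - 3)(x + 1); at x=4 this is 240, so x decreases.
∂g/∂y = -12(y - 4)(y + 2)(y + 3); at y=1 this is 432, so y decreases.
x converges to its nearest critical value 3 (a local min of the x-part); y converges to -2. The iterate converges to (3, -2).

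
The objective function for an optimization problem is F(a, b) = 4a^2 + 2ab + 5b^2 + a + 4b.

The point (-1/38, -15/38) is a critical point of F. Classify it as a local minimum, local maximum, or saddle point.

local minimum

The Hessian of F is constant: H = [[8, 2], [2, 10]].
det(H) = 8·10 − 2² = 76.
det(H) > 0 and tr(H) = 18 > 0, so H is positive definite and the point is a local minimum.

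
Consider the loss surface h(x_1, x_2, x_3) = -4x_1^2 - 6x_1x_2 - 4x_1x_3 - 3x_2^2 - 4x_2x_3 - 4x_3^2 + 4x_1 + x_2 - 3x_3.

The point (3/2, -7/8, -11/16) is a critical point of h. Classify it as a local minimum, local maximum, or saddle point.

The Hessian is constant: H = [[-8, -6, -4], [-6, -6, -4], [-4, -4, -8]].
Leading principal minors: Δ₁ = -8, Δ₂ = 12, Δ₃ = -64.
The minors alternate sign starting negative (−, +, −), so H is negative definite: a local maximum.

local maximum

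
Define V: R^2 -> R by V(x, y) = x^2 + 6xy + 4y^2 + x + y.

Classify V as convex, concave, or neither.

V is quadratic, so its Hessian is the constant matrix H = [[2, 6], [6, 8]].
det(H) = -20, tr(H) = 10.
det(H) < 0, so H is indefinite: neither convex nor concave.

neither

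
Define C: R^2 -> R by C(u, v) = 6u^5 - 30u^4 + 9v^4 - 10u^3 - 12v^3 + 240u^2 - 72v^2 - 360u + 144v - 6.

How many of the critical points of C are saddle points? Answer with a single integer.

6

C separates as a function of u plus a function of v, so ∇C=0 decouples.
∂C/∂u = 30(u - 3)(u - 2)(u - 1)(u + 2) = 0 at u ∈ {-2, 1, 2, 3}; ∂C/∂v = 36(v - 2)(v - 1)(v + 2) = 0 at v ∈ {-2, 1, 2}.
The Hessian is diagonal: diag(C_uu, C_vv). Second derivatives: C_uu(-2)=-1800, C_uu(1)=180, C_uu(2)=-120, C_uu(3)=300; C_vv(-2)=432, C_vv(1)=-108, C_vv(2)=144.
Saddle points occur where the two diagonal entries have opposite signs: (-2, -2), (-2, 2), (1, 1), (2, -2), (2, 2), (3, 1). Count: 6.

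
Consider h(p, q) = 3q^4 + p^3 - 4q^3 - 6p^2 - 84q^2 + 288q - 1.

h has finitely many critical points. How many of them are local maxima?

1

h separates as a function of p plus a function of q, so ∇h=0 decouples.
∂h/∂p = 3p(p - 4) = 0 at p ∈ {0, 4}; ∂h/∂q = 12(q - 3)(q - 2)(q + 4) = 0 at q ∈ {-4, 2, 3}.
The Hessian is diagonal: diag(h_pp, h_qq). Second derivatives: h_pp(0)=-12, h_pp(4)=12; h_qq(-4)=504, h_qq(2)=-72, h_qq(3)=84.
Local maxima occur where both diagonal entries negative: (0, 2). Count: 1.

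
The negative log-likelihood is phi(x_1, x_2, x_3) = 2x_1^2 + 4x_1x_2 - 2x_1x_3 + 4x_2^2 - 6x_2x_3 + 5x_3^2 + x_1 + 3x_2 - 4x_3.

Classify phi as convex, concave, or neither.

phi is quadratic, so its Hessian is the constant matrix H = [[4, 4, -2], [4, 8, -6], [-2, -6, 10]].
Leading principal minors: 4, 16, 80.
All positive ⇒ H ≻ 0 ⇒ convex.

convex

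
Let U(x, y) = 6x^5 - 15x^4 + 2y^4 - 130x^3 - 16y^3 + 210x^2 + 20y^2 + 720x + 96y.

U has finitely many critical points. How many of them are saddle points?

U separates as a function of x plus a function of y, so ∇U=0 decouples.
∂U/∂x = 30(x - 4)(x - 2)(x + 1)(x + 3) = 0 at x ∈ {-3, -1, 2, 4}; ∂U/∂y = 8(y - 4)(y - 3)(y + 1) = 0 at y ∈ {-1, 3, 4}.
The Hessian is diagonal: diag(U_xx, U_yy). Second derivatives: U_xx(-3)=-2100, U_xx(-1)=900, U_xx(2)=-900, U_xx(4)=2100; U_yy(-1)=160, U_yy(3)=-32, U_yy(4)=40.
Saddle points occur where the two diagonal entries have opposite signs: (-3, -1), (-3, 4), (-1, 3), (2, -1), (2, 4), (4, 3). Count: 6.

6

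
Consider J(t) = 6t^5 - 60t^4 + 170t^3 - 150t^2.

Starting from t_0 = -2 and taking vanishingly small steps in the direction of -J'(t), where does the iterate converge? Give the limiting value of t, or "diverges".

J'(t) = 30t(t - 5)(t - 2)(t - 1), so J'(-2) = 5040.
Gradient descent moves in the -J' direction, i.e. t is decreasing.
There is no critical point below t=-2, and J' keeps the same sign, so the iterate runs off to −∞.

diverges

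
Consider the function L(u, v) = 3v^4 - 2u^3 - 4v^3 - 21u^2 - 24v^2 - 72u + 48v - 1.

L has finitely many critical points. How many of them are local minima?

L separates as a function of u plus a function of v, so ∇L=0 decouples.
∂L/∂u = -6(u + 3)(u + 4) = 0 at u ∈ {-4, -3}; ∂L/∂v = 12(v - 2)(v - 1)(v + 2) = 0 at v ∈ {-2, 1, 2}.
The Hessian is diagonal: diag(L_uu, L_vv). Second derivatives: L_uu(-4)=6, L_uu(-3)=-6; L_vv(-2)=144, L_vv(1)=-36, L_vv(2)=48.
Local minima occur where both diagonal entries positive: (-4, -2), (-4, 2). Count: 2.

2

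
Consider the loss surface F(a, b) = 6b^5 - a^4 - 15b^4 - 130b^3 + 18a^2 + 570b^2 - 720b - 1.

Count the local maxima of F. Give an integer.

4

F separates as a function of a plus a function of b, so ∇F=0 decouples.
∂F/∂a = -4a(a - 3)(a + 3) = 0 at a ∈ {-3, 0, 3}; ∂F/∂b = 30(b - 3)(b - 2)(b - 1)(b + 4) = 0 at b ∈ {-4, 1, 2, 3}.
The Hessian is diagonal: diag(F_aa, F_bb). Second derivatives: F_aa(-3)=-72, F_aa(0)=36, F_aa(3)=-72; F_bb(-4)=-6300, F_bb(1)=300, F_bb(2)=-180, F_bb(3)=420.
Local maxima occur where both diagonal entries negative: (-3, -4), (-3, 2), (3, -4), (3, 2). Count: 4.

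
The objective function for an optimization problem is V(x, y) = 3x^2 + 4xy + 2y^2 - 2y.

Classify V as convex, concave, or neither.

convex

V is quadratic, so its Hessian is the constant matrix H = [[6, 4], [4, 4]].
det(H) = 8, tr(H) = 10.
det(H) > 0 and tr(H) > 0, so H is positive definite everywhere: convex.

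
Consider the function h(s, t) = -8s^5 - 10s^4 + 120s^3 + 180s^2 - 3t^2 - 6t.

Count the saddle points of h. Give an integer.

h separates as a function of s plus a function of t, so ∇h=0 decouples.
∂h/∂s = -40s(s - 3)(s + 1)(s + 3) = 0 at s ∈ {-3, -1, 0, 3}; ∂h/∂t = -6(t + 1) = 0 at t ∈ {-1}.
The Hessian is diagonal: diag(h_ss, h_tt). Second derivatives: h_ss(-3)=1440, h_ss(-1)=-320, h_ss(0)=360, h_ss(3)=-2880; h_tt(-1)=-6.
Saddle points occur where the two diagonal entries have opposite signs: (-3, -1), (0, -1). Count: 2.

2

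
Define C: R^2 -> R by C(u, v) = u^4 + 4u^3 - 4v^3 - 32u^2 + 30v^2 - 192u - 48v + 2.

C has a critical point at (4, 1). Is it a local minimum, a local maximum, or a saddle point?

The mixed partial ∂²C/∂u∂v is 0, so the Hessian at any point is diag(C_uu, C_vv) = diag(4(3u^2 + 6u - 16), 12(-2v + 5)).
At (4, 1): H = diag(224, 36).
Both eigenvalues are positive, so H is positive definite: a local minimum.

local minimum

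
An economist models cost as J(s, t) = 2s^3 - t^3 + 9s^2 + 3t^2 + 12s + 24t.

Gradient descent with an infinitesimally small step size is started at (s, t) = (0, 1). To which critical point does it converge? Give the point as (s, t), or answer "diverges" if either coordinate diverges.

(-1, -2)

J is separable, so gradient descent decouples: s follows -∂J/∂s, t follows -∂J/∂t.
∂J/∂s = 6(s + 1)(s + 2); at s=0 this is 12, so s decreases.
∂J/∂t = -3(t - 4)(t + 2); at t=1 this is 27, so t decreases.
s converges to its nearest critical value -1 (a local min of the s-part); t converges to -2. The iterate converges to (-1, -2).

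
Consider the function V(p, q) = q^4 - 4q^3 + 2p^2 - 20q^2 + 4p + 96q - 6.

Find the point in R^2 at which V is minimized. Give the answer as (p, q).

V(p,q) separates as A(p) + B(q) − 6, so its minimum is min A + min B − 6.
A'(p) = 4p + 4 vanishes at p ∈ {-1}; B'(q) = 4(q - 4)(q - 2)(q + 3) vanishes at q ∈ {-3, 2, 4}.
Local minima of A (where A''>0): A(-1)=-2. Local minima of B: B(-3)=-279, B(4)=64.
So the global minimum of V is A(-1) + B(-3) − 6 = -2 − 279 − 6 = -287, attained at (-1, -3).

(-1, -3)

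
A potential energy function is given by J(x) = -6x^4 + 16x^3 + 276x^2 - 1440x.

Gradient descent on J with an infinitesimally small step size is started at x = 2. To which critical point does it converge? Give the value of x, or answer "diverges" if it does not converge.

J'(x) = -24(x - 4)(x - 3)(x + 5), so J'(2) = -336.
Gradient descent moves in the -J' direction, i.e. x is increasing.
The nearest critical point in that direction is x = 3, where J'' = 192 > 0 (a local minimum). The iterate converges there.

3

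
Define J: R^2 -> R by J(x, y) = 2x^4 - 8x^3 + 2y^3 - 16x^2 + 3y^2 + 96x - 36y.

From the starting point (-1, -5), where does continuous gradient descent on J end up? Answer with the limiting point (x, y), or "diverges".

J is separable, so gradient descent decouples: x follows -∂J/∂x, y follows -∂J/∂y.
∂J/∂x = 8(x - 3)(x - 2)(x + 2); at x=-1 this is 96, so x decreases.
∂J/∂y = 6(y - 2)(y + 3); at y=-5 this is 84, so y decreases.
The y-coordinate has no critical point in that direction and runs off to infinity.

diverges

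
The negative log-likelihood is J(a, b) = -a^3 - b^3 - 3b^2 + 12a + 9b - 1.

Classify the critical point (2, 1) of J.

local maximum

The mixed partial ∂²J/∂a∂b is 0, so the Hessian at any point is diag(J_aa, J_bb) = diag(-6a, -6(b + 1)).
At (2, 1): H = diag(-12, -12).
Both eigenvalues are negative, so H is negative definite: a local maximum.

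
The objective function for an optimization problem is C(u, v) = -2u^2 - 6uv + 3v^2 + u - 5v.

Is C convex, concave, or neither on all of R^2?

neither

C is quadratic, so its Hessian is the constant matrix H = [[-4, -6], [-6, 6]].
det(H) = -60, tr(H) = 2.
det(H) < 0, so H is indefinite: neither convex nor concave.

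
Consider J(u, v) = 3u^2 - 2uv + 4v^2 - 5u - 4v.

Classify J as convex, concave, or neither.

convex

J is quadratic, so its Hessian is the constant matrix H = [[6, -2], [-2, 8]].
det(H) = 44, tr(H) = 14.
det(H) > 0 and tr(H) > 0, so H is positive definite everywhere: convex.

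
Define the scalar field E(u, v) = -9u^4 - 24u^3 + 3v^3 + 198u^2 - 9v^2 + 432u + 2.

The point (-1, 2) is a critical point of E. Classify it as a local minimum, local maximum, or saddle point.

local minimum

The mixed partial ∂²E/∂u∂v is 0, so the Hessian at any point is diag(E_uu, E_vv) = diag(36(-3u^2 - 4u + 11), 18(v - 1)).
At (-1, 2): H = diag(432, 18).
Both eigenvalues are positive, so H is positive definite: a local minimum.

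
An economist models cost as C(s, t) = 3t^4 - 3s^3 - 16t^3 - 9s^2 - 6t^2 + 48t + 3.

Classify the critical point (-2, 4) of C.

The mixed partial ∂²C/∂s∂t is 0, so the Hessian at any point is diag(C_ss, C_tt) = diag(-18(s + 1), 12(3t^2 - 8t - 1)).
At (-2, 4): H = diag(18, 180).
Both eigenvalues are positive, so H is positive definite: a local minimum.

local minimum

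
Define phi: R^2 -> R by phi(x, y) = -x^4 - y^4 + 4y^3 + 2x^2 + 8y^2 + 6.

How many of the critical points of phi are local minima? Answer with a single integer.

phi separates as a function of x plus a function of y, so ∇phi=0 decouples.
∂phi/∂x = -4x(x - 1)(x + 1) = 0 at x ∈ {-1, 0, 1}; ∂phi/∂y = -4y(y - 4)(y + 1) = 0 at y ∈ {-1, 0, 4}.
The Hessian is diagonal: diag(phi_xx, phi_yy). Second derivatives: phi_xx(-1)=-8, phi_xx(0)=4, phi_xx(1)=-8; phi_yy(-1)=-20, phi_yy(0)=16, phi_yy(4)=-80.
Local minima occur where both diagonal entries positive: (0, 0). Count: 1.

1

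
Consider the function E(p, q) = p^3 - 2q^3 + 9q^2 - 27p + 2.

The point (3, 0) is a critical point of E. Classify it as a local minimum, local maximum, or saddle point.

The mixed partial ∂²E/∂p∂q is 0, so the Hessian at any point is diag(E_pp, E_qq) = diag(6p, 6(-2q + 3)).
At (3, 0): H = diag(18, 18).
Both eigenvalues are positive, so H is positive definite: a local minimum.

local minimum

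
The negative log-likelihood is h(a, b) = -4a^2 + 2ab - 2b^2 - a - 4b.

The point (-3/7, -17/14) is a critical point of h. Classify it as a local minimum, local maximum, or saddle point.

local maximum

The Hessian of h is constant: H = [[-8, 2], [2, -4]].
det(H) = (-8)·(-4) − 2² = 28.
det(H) > 0 and tr(H) = -12 < 0, so H is negative definite and the point is a local maximum.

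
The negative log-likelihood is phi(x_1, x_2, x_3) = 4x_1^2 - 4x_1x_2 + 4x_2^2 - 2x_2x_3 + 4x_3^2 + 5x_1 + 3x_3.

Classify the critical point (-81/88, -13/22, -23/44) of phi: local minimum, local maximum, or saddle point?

The Hessian is constant: H = [[8, -4, 0], [-4, 8, -2], [0, -2, 8]].
Leading principal minors: Δ₁ = 8, Δ₂ = 48, Δ₃ = 352.
All leading minors are positive, so H is positive definite: a local minimum.

local minimum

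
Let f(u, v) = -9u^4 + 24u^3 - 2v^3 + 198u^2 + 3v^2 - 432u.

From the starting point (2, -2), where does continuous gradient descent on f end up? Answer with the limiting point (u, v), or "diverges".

f is separable, so gradient descent decouples: u follows -∂f/∂u, v follows -∂f/∂v.
∂f/∂u = -36(u - 4)(u - 1)(u + 3); at u=2 this is 360, so u decreases.
∂f/∂v = -6v(v - 1); at v=-2 this is -36, so v increases.
u converges to its nearest critical value 1 (a local min of the u-part); v converges to 0. The iterate converges to (1, 0).

(1, 0)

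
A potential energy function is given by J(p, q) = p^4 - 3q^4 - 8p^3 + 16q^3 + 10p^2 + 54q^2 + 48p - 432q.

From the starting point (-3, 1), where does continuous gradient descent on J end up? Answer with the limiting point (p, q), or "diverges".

(-1, 3)

J is separable, so gradient descent decouples: p follows -∂J/∂p, q follows -∂J/∂q.
∂J/∂p = 4(p - 4)(p - 3)(p + 1); at p=-3 this is -336, so p increases.
∂J/∂q = -12(q - 4)(q - 3)(q + 3); at q=1 this is -288, so q increases.
p converges to its nearest critical value -1 (a local min of the p-part); q converges to 3. The iterate converges to (-1, 3).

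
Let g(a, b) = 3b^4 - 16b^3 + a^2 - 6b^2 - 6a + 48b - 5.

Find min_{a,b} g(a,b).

g(a,b) separates as P(a) + Q(b) − 5, so its minimum is min P + min Q − 5.
P'(a) = 2a - 6 vanishes at a ∈ {3}; Q'(b) = 12(b - 4)(b - 1)(b + 1) vanishes at b ∈ {-1, 1, 4}.
Local minima of P (where P''>0): P(3)=-9. Local minima of Q: Q(-1)=-35, Q(4)=-160.
So the global minimum of g is P(3) + Q(4) − 5 = -9 − 160 − 5 = -174, attained at (3, 4).

-174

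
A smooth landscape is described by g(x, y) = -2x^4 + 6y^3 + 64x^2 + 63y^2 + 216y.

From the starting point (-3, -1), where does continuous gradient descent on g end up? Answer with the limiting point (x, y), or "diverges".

g is separable, so gradient descent decouples: x follows -∂g/∂x, y follows -∂g/∂y.
∂g/∂x = -8x(x - 4)(x + 4); at x=-3 this is -168, so x increases.
∂g/∂y = 18(y + 3)(y + 4); at y=-1 this is 108, so y decreases.
x converges to its nearest critical value 0 (a local min of the x-part); y converges to -3. The iterate converges to (0, -3).

(0, -3)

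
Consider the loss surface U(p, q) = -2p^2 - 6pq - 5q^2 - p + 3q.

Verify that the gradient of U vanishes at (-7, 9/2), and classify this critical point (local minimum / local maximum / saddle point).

∇U = (-4p - 6q - 1, -6p - 10q + 3); substituting (-7, 9/2) gives ∇U = (0, 0), so (-7, 9/2) is indeed a critical point.
The Hessian of U is constant: H = [[-4, -6], [-6, -10]].
det(H) = (-4)·(-10) − (-6)² = 4.
det(H) > 0 and tr(H) = -14 < 0, so H is negative definite and the point is a local maximum.

local maximum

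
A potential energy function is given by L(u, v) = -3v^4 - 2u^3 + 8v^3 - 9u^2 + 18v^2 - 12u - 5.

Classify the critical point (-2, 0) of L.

local minimum

The mixed partial ∂²L/∂u∂v is 0, so the Hessian at any point is diag(L_uu, L_vv) = diag(-6(2u + 3), 12(-3v^2 + 4v + 3)).
At (-2, 0): H = diag(6, 36).
Both eigenvalues are positive, so H is positive definite: a local minimum.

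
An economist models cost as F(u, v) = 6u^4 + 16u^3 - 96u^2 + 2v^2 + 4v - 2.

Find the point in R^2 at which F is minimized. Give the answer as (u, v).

(-4, -1)

F(u,v) separates as P(u) + Q(v) − 2, so its minimum is min P + min Q − 2.
P'(u) = 24u(u - 2)(u + 4) vanishes at u ∈ {-4, 0, 2}; Q'(v) = 4v + 4 vanishes at v ∈ {-1}.
Local minima of P (where P''>0): P(-4)=-1024, P(2)=-160. Local minima of Q: Q(-1)=-2.
So the global minimum of F is P(-4) + Q(-1) − 2 = -1024 − 2 − 2 = -1028, attained at (-4, -1).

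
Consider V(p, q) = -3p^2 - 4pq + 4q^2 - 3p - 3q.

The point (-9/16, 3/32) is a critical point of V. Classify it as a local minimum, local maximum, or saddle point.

The Hessian of V is constant: H = [[-6, -4], [-4, 8]].
det(H) = (-6)·8 − (-4)² = -64.
Since det(H) < 0, H is indefinite and the critical point is a saddle point.

saddle point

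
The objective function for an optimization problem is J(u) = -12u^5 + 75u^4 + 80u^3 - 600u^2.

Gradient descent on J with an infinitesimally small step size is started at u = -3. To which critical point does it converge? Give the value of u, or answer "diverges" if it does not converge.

-2

J'(u) = -60u(u - 5)(u - 2)(u + 2), so J'(-3) = -7200.
Gradient descent moves in the -J' direction, i.e. u is increasing.
The nearest critical point in that direction is u = -2, where J'' = 3360 > 0 (a local minimum). The iterate converges there.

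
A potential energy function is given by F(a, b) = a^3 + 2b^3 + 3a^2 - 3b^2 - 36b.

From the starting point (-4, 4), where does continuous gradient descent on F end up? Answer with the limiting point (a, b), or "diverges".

diverges

F is separable, so gradient descent decouples: a follows -∂F/∂a, b follows -∂F/∂b.
∂F/∂a = 3a(a + 2); at a=-4 this is 24, so a decreases.
∂F/∂b = 6(b - 3)(b + 2); at b=4 this is 36, so b decreases.
The a-coordinate has no critical point in that direction and runs off to infinity.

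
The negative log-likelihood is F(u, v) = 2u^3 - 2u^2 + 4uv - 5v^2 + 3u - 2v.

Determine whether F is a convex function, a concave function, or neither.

neither

The term 2u^3 is cubic, so the Hessian is not constant.
∂²F/∂u² = 12u - 4, which takes both signs as u varies (negative for sufficiently negative u). A diagonal entry of the Hessian changing sign means the Hessian is neither positive- nor negative-semidefinite on all of R^2.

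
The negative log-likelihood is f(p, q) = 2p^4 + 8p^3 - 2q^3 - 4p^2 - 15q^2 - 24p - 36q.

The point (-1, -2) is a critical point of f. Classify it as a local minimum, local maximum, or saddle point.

local maximum

The mixed partial ∂²f/∂p∂q is 0, so the Hessian at any point is diag(f_pp, f_qq) = diag(8(3p^2 + 6p - 1), -6(2q + 5)).
At (-1, -2): H = diag(-32, -6).
Both eigenvalues are negative, so H is negative definite: a local maximum.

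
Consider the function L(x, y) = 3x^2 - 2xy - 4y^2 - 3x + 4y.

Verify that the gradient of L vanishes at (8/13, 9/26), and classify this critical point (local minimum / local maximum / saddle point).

saddle point

∇L = (6x - 2y - 3, -2x - 8y + 4); substituting (8/13, 9/26) gives ∇L = (0, 0), so (8/13, 9/26) is indeed a critical point.
The Hessian of L is constant: H = [[6, -2], [-2, -8]].
det(H) = 6·(-8) − (-2)² = -52.
Since det(H) < 0, H is indefinite and the critical point is a saddle point.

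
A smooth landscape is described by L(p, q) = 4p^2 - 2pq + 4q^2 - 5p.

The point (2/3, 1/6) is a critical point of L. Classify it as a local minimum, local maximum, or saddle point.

local minimum

The Hessian of L is constant: H = [[8, -2], [-2, 8]].
det(H) = 8·8 − (-2)² = 60.
det(H) > 0 and tr(H) = 16 > 0, so H is positive definite and the point is a local minimum.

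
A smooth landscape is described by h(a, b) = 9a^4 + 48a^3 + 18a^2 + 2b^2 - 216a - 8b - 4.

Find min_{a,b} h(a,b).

h(a,b) separates as P(a) + Q(b) − 4, so its minimum is min P + min Q − 4.
P'(a) = 36(a - 1)(a + 2)(a + 3) vanishes at a ∈ {-3, -2, 1}; Q'(b) = 4b - 8 vanishes at b ∈ {2}.
Local minima of P (where P''>0): P(-3)=243, P(1)=-141. Local minima of Q: Q(2)=-8.
So the global minimum of h is P(1) + Q(2) − 4 = -141 − 8 − 4 = -153, attained at (1, 2).

-153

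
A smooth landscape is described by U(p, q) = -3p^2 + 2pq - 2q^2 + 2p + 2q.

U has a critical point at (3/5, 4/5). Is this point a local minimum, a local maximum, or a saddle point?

local maximum

The Hessian of U is constant: H = [[-6, 2], [2, -4]].
det(H) = (-6)·(-4) − 2² = 20.
det(H) > 0 and tr(H) = -10 < 0, so H is negative definite and the point is a local maximum.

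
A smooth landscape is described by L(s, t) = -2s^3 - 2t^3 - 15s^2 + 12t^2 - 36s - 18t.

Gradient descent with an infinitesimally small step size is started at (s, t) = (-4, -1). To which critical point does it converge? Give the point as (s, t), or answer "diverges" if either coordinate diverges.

(-3, 1)

L is separable, so gradient descent decouples: s follows -∂L/∂s, t follows -∂L/∂t.
∂L/∂s = -6(s + 2)(s + 3); at s=-4 this is -12, so s increases.
∂L/∂t = -6(t - 3)(t - 1); at t=-1 this is -48, so t increases.
s converges to its nearest critical value -3 (a local min of the s-part); t converges to 1. The iterate converges to (-3, 1).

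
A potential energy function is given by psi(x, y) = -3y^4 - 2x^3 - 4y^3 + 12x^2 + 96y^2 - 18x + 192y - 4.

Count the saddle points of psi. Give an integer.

psi separates as a function of x plus a function of y, so ∇psi=0 decouples.
∂psi/∂x = -6(x - 3)(x - 1) = 0 at x ∈ {1, 3}; ∂psi/∂y = -12(y - 4)(y + 1)(y + 4) = 0 at y ∈ {-4, -1, 4}.
The Hessian is diagonal: diag(psi_xx, psi_yy). Second derivatives: psi_xx(1)=12, psi_xx(3)=-12; psi_yy(-4)=-288, psi_yy(-1)=180, psi_yy(4)=-480.
Saddle points occur where the two diagonal entries have opposite signs: (1, -4), (1, 4), (3, -1). Count: 3.

3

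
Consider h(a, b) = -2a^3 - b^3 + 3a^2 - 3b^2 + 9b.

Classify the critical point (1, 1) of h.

local maximum

The mixed partial ∂²h/∂a∂b is 0, so the Hessian at any point is diag(h_aa, h_bb) = diag(6(-2a + 1), -6(b + 1)).
At (1, 1): H = diag(-6, -12).
Both eigenvalues are negative, so H is negative definite: a local maximum.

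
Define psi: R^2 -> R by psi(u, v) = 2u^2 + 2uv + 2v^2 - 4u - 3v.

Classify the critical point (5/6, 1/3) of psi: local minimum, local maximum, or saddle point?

The Hessian of psi is constant: H = [[4, 2], [2, 4]].
det(H) = 4·4 − 2² = 12.
det(H) > 0 and tr(H) = 8 > 0, so H is positive definite and the point is a local minimum.

local minimum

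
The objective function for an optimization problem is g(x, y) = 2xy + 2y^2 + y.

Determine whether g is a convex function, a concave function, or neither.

g is quadratic, so its Hessian is the constant matrix H = [[0, 2], [2, 4]].
det(H) = -4, tr(H) = 4.
det(H) < 0, so H is indefinite: neither convex nor concave.

neither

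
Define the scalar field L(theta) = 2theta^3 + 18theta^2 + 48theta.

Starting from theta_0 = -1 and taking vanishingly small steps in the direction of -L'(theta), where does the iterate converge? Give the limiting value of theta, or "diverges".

-2

L'(theta) = 6(theta + 2)(theta + 4), so L'(-1) = 18.
Gradient descent moves in the -L' direction, i.e. theta is decreasing.
The nearest critical point in that direction is theta = -2, where L'' = 12 > 0 (a local minimum). The iterate converges there.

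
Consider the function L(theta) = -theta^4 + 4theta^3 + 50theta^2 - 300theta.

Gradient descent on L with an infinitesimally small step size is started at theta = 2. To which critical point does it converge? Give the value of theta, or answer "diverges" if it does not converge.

L'(theta) = -4(theta - 5)(theta - 3)(theta + 5), so L'(2) = -84.
Gradient descent moves in the -L' direction, i.e. theta is increasing.
The nearest critical point in that direction is theta = 3, where L'' = 64 > 0 (a local minimum). The iterate converges there.

3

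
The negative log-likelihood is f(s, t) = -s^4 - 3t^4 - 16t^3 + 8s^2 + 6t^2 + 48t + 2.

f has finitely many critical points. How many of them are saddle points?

f separates as a function of s plus a function of t, so ∇f=0 decouples.
∂f/∂s = -4s(s - 2)(s + 2) = 0 at s ∈ {-2, 0, 2}; ∂f/∂t = -12(t - 1)(t + 1)(t + 4) = 0 at t ∈ {-4, -1, 1}.
The Hessian is diagonal: diag(f_ss, f_tt). Second derivatives: f_ss(-2)=-32, f_ss(0)=16, f_ss(2)=-32; f_tt(-4)=-180, f_tt(-1)=72, f_tt(1)=-120.
Saddle points occur where the two diagonal entries have opposite signs: (-2, -1), (0, -4), (0, 1), (2, -1). Count: 4.

4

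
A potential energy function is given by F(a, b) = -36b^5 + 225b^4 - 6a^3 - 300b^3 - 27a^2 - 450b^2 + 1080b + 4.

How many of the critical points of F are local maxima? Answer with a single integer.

F separates as a function of a plus a function of b, so ∇F=0 decouples.
∂F/∂a = -18a(a + 3) = 0 at a ∈ {-3, 0}; ∂F/∂b = -180(b - 3)(b - 2)(b - 1)(b + 1) = 0 at b ∈ {-1, 1, 2, 3}.
The Hessian is diagonal: diag(F_aa, F_bb). Second derivatives: F_aa(-3)=54, F_aa(0)=-54; F_bb(-1)=4320, F_bb(1)=-720, F_bb(2)=540, F_bb(3)=-1440.
Local maxima occur where both diagonal entries negative: (0, 1), (0, 3). Count: 2.

2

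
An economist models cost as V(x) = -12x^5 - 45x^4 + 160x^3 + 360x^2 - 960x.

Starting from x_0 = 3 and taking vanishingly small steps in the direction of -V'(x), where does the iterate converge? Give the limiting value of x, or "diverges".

V'(x) = -60(x - 2)(x - 1)(x + 2)(x + 4), so V'(3) = -4200.
Gradient descent moves in the -V' direction, i.e. x is increasing.
There is no critical point above x=3, and V' keeps the same sign, so the iterate runs off to +∞.

diverges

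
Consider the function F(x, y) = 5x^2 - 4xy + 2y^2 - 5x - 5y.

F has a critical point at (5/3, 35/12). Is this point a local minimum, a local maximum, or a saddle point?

local minimum

The Hessian of F is constant: H = [[10, -4], [-4, 4]].
det(H) = 10·4 − (-4)² = 24.
det(H) > 0 and tr(H) = 14 > 0, so H is positive definite and the point is a local minimum.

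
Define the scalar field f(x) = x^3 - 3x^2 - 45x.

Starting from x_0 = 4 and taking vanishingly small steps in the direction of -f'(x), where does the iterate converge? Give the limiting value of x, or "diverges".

5

f'(x) = 3(x - 5)(x + 3), so f'(4) = -21.
Gradient descent moves in the -f' direction, i.e. x is increasing.
The nearest critical point in that direction is x = 5, where f'' = 24 > 0 (a local minimum). The iterate converges there.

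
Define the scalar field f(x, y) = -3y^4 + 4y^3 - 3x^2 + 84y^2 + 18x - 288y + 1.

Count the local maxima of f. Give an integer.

f separates as a function of x plus a function of y, so ∇f=0 decouples.
∂f/∂x = -6(x - 3) = 0 at x ∈ {3}; ∂f/∂y = -12(y - 3)(y - 2)(y + 4) = 0 at y ∈ {-4, 2, 3}.
The Hessian is diagonal: diag(f_xx, f_yy). Second derivatives: f_xx(3)=-6; f_yy(-4)=-504, f_yy(2)=72, f_yy(3)=-84.
Local maxima occur where both diagonal entries negative: (3, -4), (3, 3). Count: 2.

2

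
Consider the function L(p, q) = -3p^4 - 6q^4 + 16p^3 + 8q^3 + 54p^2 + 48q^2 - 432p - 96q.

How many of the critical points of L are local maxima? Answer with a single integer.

4

L separates as a function of p plus a function of q, so ∇L=0 decouples.
∂L/∂p = -12(p - 4)(p - 3)(p + 3) = 0 at p ∈ {-3, 3, 4}; ∂L/∂q = -24(q - 2)(q - 1)(q + 2) = 0 at q ∈ {-2, 1, 2}.
The Hessian is diagonal: diag(L_pp, L_qq). Second derivatives: L_pp(-3)=-504, L_pp(3)=72, L_pp(4)=-84; L_qq(-2)=-288, L_qq(1)=72, L_qq(2)=-96.
Local maxima occur where both diagonal entries negative: (-3, -2), (-3, 2), (4, -2), (4, 2). Count: 4.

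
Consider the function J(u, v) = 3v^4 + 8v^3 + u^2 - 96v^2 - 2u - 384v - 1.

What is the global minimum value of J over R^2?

J(u,v) separates as P(u) + Q(v) − 1, so its minimum is min P + min Q − 1.
P'(u) = 2u - 2 vanishes at u ∈ {1}; Q'(v) = 12(v - 4)(v + 2)(v + 4) vanishes at v ∈ {-4, -2, 4}.
Local minima of P (where P''>0): P(1)=-1. Local minima of Q: Q(-4)=256, Q(4)=-1792.
So the global minimum of J is P(1) + Q(4) − 1 = -1 − 1792 − 1 = -1794, attained at (1, 4).

-1794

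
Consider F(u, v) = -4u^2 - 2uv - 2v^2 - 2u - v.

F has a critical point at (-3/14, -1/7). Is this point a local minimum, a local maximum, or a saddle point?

The Hessian of F is constant: H = [[-8, -2], [-2, -4]].
det(H) = (-8)·(-4) − (-2)² = 28.
det(H) > 0 and tr(H) = -12 < 0, so H is negative definite and the point is a local maximum.

local maximum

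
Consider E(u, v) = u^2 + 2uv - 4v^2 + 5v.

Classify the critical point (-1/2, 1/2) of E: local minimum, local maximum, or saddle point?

saddle point

The Hessian of E is constant: H = [[2, 2], [2, -8]].
det(H) = 2·(-8) − 2² = -20.
Since det(H) < 0, H is indefinite and the critical point is a saddle point.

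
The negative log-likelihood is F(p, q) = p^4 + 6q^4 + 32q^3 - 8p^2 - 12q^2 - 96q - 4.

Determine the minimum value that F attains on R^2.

-340

F(p,q) separates as A(p) + B(q) − 4, so its minimum is min A + min B − 4.
A'(p) = 4p(p - 2)(p + 2) vanishes at p ∈ {-2, 0, 2}; B'(q) = 24(q - 1)(q + 1)(q + 4) vanishes at q ∈ {-4, -1, 1}.
Local minima of A (where A''>0): A(-2)=-16, A(2)=-16. Local minima of B: B(-4)=-320, B(1)=-70.
So the global minimum of F is A(-2) + B(-4) − 4 = -16 − 320 − 4 = -340, attained at (-2, -4).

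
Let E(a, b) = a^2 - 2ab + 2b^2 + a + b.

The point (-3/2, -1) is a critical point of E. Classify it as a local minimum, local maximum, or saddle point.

local minimum

The Hessian of E is constant: H = [[2, -2], [-2, 4]].
det(H) = 2·4 − (-2)² = 4.
det(H) > 0 and tr(H) = 6 > 0, so H is positive definite and the point is a local minimum.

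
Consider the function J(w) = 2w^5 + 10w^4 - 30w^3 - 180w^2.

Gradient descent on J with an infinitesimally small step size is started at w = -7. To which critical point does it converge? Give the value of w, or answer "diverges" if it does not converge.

diverges

J'(w) = 10w(w - 3)(w + 3)(w + 4), so J'(-7) = 8400.
Gradient descent moves in the -J' direction, i.e. w is decreasing.
There is no critical point below w=-7, and J' keeps the same sign, so the iterate runs off to −∞.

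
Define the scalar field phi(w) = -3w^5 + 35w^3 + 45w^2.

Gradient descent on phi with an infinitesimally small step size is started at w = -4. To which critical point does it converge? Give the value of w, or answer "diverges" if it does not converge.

phi'(w) = -15w(w - 3)(w + 1)(w + 2), so phi'(-4) = -2520.
Gradient descent moves in the -phi' direction, i.e. w is increasing.
The nearest critical point in that direction is w = -2, where phi'' = 150 > 0 (a local minimum). The iterate converges there.

-2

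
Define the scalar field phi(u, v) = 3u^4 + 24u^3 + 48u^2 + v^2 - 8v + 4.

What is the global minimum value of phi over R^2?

phi(u,v) separates as P(u) + Q(v) + 4, so its minimum is min P + min Q + 4.
P'(u) = 12u(u + 2)(u + 4) vanishes at u ∈ {-4, -2, 0}; Q'(v) = 2v - 8 vanishes at v ∈ {4}.
Local minima of P (where P''>0): P(-4)=0, P(0)=0. Local minima of Q: Q(4)=-16.
So the global minimum of phi is P(-4) + Q(4) + 4 = 0 − 16 + 4 = -12, attained at (-4, 4).

-12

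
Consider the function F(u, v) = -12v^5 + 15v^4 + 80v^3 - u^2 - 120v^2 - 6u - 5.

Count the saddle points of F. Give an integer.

2

F separates as a function of u plus a function of v, so ∇F=0 decouples.
∂F/∂u = -2(u + 3) = 0 at u ∈ {-3}; ∂F/∂v = -60v(v - 2)(v - 1)(v + 2) = 0 at v ∈ {-2, 0, 1, 2}.
The Hessian is diagonal: diag(F_uu, F_vv). Second derivatives: F_uu(-3)=-2; F_vv(-2)=1440, F_vv(0)=-240, F_vv(1)=180, F_vv(2)=-480.
Saddle points occur where the two diagonal entries have opposite signs: (-3, -2), (-3, 1). Count: 2.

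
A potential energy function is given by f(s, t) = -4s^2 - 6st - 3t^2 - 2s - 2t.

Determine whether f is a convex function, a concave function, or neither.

concave

f is quadratic, so its Hessian is the constant matrix H = [[-8, -6], [-6, -6]].
det(H) = 12, tr(H) = -14.
det(H) > 0 and tr(H) < 0, so H is negative definite everywhere: concave.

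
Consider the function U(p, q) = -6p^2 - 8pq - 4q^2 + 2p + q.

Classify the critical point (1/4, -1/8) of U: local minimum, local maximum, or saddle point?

local maximum

The Hessian of U is constant: H = [[-12, -8], [-8, -8]].
det(H) = (-12)·(-8) − (-8)² = 32.
det(H) > 0 and tr(H) = -20 < 0, so H is negative definite and the point is a local maximum.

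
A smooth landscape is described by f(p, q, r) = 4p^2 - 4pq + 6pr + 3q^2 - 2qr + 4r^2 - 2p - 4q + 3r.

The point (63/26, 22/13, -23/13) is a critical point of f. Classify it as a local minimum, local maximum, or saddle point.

The Hessian is constant: H = [[8, -4, 6], [-4, 6, -2], [6, -2, 8]].
Leading principal minors: Δ₁ = 8, Δ₂ = 32, Δ₃ = 104.
All leading minors are positive, so H is positive definite: a local minimum.

local minimum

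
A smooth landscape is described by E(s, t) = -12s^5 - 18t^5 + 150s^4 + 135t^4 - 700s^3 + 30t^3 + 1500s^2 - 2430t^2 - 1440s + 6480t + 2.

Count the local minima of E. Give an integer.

4

E separates as a function of s plus a function of t, so ∇E=0 decouples.
∂E/∂s = -60(s - 4)(s - 3)(s - 2)(s - 1) = 0 at s ∈ {1, 2, 3, 4}; ∂E/∂t = -90(t - 4)(t - 3)(t - 2)(t + 3) = 0 at t ∈ {-3, 2, 3, 4}.
The Hessian is diagonal: diag(E_ss, E_tt). Second derivatives: E_ss(1)=360, E_ss(2)=-120, E_ss(3)=120, E_ss(4)=-360; E_tt(-3)=18900, E_tt(2)=-900, E_tt(3)=540, E_tt(4)=-1260.
Local minima occur where both diagonal entries positive: (1, -3), (1, 3), (3, -3), (3, 3). Count: 4.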